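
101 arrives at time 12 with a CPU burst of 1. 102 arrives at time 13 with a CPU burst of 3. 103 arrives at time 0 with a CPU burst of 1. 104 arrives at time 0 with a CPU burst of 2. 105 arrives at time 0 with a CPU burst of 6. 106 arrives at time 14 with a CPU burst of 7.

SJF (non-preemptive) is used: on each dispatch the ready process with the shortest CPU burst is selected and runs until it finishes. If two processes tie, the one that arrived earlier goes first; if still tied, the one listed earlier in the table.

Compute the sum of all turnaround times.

Timeline: | 103 0-1 | 104 1-3 | 105 3-9 | idle 9-12 | 101 12-13 | 102 13-16 | 106 16-23 |
Completion: 101=13  102=16  103=1  104=3  105=9  106=23
Turnaround = completion − arrival: 101=1, 102=3, 103=1, 104=3, 105=9, 106=9
Total turnaround = 1 + 3 + 1 + 3 + 9 + 9 = 26

26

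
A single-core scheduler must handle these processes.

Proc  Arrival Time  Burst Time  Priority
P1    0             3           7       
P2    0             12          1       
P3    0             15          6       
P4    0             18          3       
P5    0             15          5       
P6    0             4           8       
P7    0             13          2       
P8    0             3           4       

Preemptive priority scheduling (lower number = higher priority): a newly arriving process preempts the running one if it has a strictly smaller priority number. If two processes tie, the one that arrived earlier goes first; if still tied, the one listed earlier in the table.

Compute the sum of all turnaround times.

425

Schedule: | P2 0-12 | P7 12-25 | P4 25-43 | P8 43-46 | P5 46-61 | P3 61-76 | P1 76-79 | P6 79-83 |
Completion: P1=79  P2=12  P3=76  P4=43  P5=61  P6=83  P7=25  P8=46
Turnaround (C−A): P1=79  P2=12  P3=76  P4=43  P5=61  P6=83  P7=25  P8=46
Turnaround = completion − arrival: P1=79, P2=12, P3=76, P4=43, P5=61, P6=83, P7=25, P8=46
Total turnaround = 79 + 12 + 76 + 43 + 61 + 83 + 25 + 46 = 425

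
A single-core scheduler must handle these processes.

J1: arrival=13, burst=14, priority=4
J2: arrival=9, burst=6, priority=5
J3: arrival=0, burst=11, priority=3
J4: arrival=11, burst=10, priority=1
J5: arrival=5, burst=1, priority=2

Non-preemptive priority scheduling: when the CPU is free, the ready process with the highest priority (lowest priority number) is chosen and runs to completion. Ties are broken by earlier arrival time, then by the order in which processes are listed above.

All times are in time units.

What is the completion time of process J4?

21

Gantt: | J3 0-11 | J4 11-21 | J5 21-22 | J1 22-36 | J2 36-42 |
Completion: J1=36  J2=42  J3=11  J4=21  J5=22
Turnaround (C−A): J1=23  J2=33  J3=11  J4=10  J5=17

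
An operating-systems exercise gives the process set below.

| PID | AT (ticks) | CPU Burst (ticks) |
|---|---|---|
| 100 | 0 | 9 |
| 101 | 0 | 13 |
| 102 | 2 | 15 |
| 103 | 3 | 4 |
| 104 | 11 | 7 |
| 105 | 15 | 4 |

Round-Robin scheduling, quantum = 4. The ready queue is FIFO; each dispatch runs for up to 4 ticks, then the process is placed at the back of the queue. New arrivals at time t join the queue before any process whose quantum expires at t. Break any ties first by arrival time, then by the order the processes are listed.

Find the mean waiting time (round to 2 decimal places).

25.17

Timeline: | 100 0-4 | 101 4-8 | 102 8-12 | 103 12-16 | 100 16-20 | 101 20-24 | 104 24-28 | 102 28-32 | 105 32-36 | 100 36-37 | 101 37-41 | 104 41-44 | 102 44-48 | 101 48-49 | 102 49-52 |
Completion: 100=37  101=49  102=52  103=16  104=44  105=36
Turnaround (C−A): 100=37  101=49  102=50  103=13  104=33  105=21
Waiting times: 100=28, 101=36, 102=35, 103=9, 104=26, 105=17
Average waiting = (28+36+35+9+26+17) / 6 = 151/6 = 25.17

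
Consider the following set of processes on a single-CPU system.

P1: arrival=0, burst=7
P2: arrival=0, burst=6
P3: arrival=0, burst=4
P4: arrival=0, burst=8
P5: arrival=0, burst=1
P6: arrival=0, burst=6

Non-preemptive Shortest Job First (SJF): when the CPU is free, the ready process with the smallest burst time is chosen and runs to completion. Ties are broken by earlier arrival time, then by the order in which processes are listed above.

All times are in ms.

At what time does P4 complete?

32

Schedule: | P5 0-1 | P3 1-5 | P2 5-11 | P6 11-17 | P1 17-24 | P4 24-32 |
Completion: P1=24  P2=11  P3=5  P4=32  P5=1  P6=17
Turnaround (C−A): P1=24  P2=11  P3=5  P4=32  P5=1  P6=17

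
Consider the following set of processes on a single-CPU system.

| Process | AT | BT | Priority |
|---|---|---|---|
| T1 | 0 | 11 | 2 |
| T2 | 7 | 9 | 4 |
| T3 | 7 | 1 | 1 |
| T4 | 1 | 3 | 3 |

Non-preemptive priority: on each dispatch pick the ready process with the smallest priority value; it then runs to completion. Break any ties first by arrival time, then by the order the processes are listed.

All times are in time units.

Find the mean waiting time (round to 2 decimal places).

5.75

Timeline: | T1 0-11 | T3 11-12 | T4 12-15 | T2 15-24 |
Completion: T1=11  T2=24  T3=12  T4=15
Waiting times: T1=0, T2=8, T3=4, T4=11
Average waiting = (0+8+4+11) / 4 = 23/4 = 5.75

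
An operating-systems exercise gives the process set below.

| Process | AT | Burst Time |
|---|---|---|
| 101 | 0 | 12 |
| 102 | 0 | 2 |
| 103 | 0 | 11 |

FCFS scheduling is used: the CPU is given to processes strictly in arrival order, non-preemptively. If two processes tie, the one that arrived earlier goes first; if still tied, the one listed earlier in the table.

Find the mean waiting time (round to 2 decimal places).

8.67

Schedule: | 101 0-12 | 102 12-14 | 103 14-25 |
Completion: 101=12  102=14  103=25
Waiting times: 101=0, 102=12, 103=14
Average waiting = (0+12+14) / 3 = 26/3 = 8.67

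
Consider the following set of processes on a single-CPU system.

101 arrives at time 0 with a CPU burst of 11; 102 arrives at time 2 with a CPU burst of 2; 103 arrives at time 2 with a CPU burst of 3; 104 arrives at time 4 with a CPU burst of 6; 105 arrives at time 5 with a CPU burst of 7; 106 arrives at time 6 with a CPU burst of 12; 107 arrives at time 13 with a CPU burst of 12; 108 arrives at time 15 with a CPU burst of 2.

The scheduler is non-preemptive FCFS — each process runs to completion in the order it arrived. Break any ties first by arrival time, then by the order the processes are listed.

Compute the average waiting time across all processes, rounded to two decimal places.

Schedule: | 101 0-11 | 102 11-13 | 103 13-16 | 104 16-22 | 105 22-29 | 106 29-41 | 107 41-53 | 108 53-55 |
Completion: 101=11  102=13  103=16  104=22  105=29  106=41  107=53  108=55
Waiting times: 101=0, 102=9, 103=11, 104=12, 105=17, 106=23, 107=28, 108=38
Average waiting = (0+9+11+12+17+23+28+38) / 8 = 138/8 = 17.25

17.25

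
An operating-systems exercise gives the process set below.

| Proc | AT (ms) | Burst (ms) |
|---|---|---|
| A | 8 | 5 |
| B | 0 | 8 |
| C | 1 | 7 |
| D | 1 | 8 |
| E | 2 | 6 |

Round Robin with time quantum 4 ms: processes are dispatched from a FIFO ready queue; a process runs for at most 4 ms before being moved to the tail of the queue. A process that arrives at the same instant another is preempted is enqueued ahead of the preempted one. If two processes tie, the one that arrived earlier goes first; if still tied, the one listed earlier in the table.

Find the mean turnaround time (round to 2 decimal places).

Schedule: | B 0-4 | C 4-8 | D 8-12 | E 12-16 | B 16-20 | A 20-24 | C 24-27 | D 27-31 | E 31-33 | A 33-34 |
Completion: A=34  B=20  C=27  D=31  E=33
Turnaround (C−A): A=26  B=20  C=26  D=30  E=31
Turnaround times: A=26, B=20, C=26, D=30, E=31
Average turnaround = (26+20+26+30+31) / 5 = 133/5 = 26.60

26.60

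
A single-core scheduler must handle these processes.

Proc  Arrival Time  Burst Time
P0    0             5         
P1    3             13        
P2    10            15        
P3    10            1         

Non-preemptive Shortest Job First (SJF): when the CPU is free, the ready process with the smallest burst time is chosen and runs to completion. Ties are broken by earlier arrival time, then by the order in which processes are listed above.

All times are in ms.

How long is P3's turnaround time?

Timeline: | P0 0-5 | P1 5-18 | P3 18-19 | P2 19-34 |
Completion: P0=5  P1=18  P2=34  P3=19
Turnaround(P3) = completion − arrival = 19 − 10 = 9

9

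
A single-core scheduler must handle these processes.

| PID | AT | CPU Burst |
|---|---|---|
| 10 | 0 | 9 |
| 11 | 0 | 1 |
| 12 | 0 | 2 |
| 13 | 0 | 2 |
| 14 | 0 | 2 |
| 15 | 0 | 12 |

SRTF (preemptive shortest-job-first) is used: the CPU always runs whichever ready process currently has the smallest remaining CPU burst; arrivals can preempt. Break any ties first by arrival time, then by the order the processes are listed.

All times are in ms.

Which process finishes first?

11

Gantt: | 11 0-1 | 12 1-3 | 13 3-5 | 14 5-7 | 10 7-16 | 15 16-28 |
Completion: 10=16  11=1  12=3  13=5  14=7  15=28
Turnaround (C−A): 10=16  11=1  12=3  13=5  14=7  15=28
Finish order: 11 → 12 → 13 → 14 → 10 → 15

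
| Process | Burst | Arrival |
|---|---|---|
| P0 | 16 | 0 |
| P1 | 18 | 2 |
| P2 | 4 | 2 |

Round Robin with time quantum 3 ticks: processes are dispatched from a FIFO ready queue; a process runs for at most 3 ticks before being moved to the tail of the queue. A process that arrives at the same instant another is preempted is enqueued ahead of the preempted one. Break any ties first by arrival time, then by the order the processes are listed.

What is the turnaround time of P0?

35

Timeline: | P0 0-3 | P1 3-6 | P2 6-9 | P0 9-12 | P1 12-15 | P2 15-16 | P0 16-19 | P1 19-22 | P0 22-25 | P1 25-28 | P0 28-31 | P1 31-34 | P0 34-35 | P1 35-38 |
Completion: P0=35  P1=38  P2=16
Turnaround (C−A): P0=35  P1=36  P2=14
Turnaround(P0) = completion − arrival = 35 − 0 = 35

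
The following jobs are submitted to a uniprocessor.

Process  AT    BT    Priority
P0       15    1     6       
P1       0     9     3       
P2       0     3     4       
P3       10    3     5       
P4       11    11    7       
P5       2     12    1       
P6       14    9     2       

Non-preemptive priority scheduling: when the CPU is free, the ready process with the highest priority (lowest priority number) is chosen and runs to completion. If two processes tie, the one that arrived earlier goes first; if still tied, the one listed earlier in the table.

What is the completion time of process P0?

Schedule: | P1 0-9 | P5 9-21 | P6 21-30 | P2 30-33 | P3 33-36 | P0 36-37 | P4 37-48 |
Completion: P0=37  P1=9  P2=33  P3=36  P4=48  P5=21  P6=30

37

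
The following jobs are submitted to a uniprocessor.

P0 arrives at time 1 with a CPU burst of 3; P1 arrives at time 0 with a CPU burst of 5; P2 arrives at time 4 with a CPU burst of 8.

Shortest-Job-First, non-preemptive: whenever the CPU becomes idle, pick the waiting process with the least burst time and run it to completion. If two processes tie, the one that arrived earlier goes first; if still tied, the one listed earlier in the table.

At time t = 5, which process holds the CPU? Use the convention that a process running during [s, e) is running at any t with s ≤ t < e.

P0

Timeline: | P1 0-5 | P0 5-8 | P2 8-16 |
Completion: P0=8  P1=5  P2=16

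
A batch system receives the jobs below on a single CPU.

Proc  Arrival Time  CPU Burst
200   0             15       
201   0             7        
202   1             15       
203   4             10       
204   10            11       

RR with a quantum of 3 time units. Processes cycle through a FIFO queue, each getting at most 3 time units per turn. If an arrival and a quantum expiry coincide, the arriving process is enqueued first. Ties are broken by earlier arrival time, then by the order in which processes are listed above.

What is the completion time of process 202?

56

Schedule: | 200 0-3 | 201 3-6 | 202 6-9 | 200 9-12 | 203 12-15 | 201 15-18 | 202 18-21 | 204 21-24 | 200 24-27 | 203 27-30 | 201 30-31 | 202 31-34 | 204 34-37 | 200 37-40 | 203 40-43 | 202 43-46 | 204 46-49 | 200 49-52 | 203 52-53 | 202 53-56 | 204 56-58 |
Completion: 200=52  201=31  202=56  203=53  204=58
Turnaround (C−A): 200=52  201=31  202=55  203=49  204=48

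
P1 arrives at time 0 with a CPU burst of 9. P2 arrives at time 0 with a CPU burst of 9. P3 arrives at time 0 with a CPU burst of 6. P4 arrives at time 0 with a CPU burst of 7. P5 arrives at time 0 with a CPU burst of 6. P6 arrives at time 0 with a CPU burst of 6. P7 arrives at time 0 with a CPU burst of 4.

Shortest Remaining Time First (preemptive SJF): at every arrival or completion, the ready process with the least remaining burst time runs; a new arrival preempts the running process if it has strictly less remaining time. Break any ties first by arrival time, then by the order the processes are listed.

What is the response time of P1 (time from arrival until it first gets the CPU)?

29

Gantt: | P7 0-4 | P3 4-10 | P5 10-16 | P6 16-22 | P4 22-29 | P1 29-38 | P2 38-47 |
Completion: P1=38  P2=47  P3=10  P4=29  P5=16  P6=22  P7=4
Turnaround (C−A): P1=38  P2=47  P3=10  P4=29  P5=16  P6=22  P7=4
Response(P1) = first start − arrival = 29 − 0 = 29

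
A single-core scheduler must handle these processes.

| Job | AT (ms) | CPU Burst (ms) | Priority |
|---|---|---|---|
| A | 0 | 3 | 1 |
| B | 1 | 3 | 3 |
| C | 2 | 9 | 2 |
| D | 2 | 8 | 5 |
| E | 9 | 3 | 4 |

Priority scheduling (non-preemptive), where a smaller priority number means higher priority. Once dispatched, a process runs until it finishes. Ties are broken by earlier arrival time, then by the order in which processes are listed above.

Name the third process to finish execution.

B

Schedule: | A 0-3 | C 3-12 | B 12-15 | E 15-18 | D 18-26 |
Completion: A=3  B=15  C=12  D=26  E=18
Turnaround (C−A): A=3  B=14  C=10  D=24  E=9
Finish order: A → C → B → E → D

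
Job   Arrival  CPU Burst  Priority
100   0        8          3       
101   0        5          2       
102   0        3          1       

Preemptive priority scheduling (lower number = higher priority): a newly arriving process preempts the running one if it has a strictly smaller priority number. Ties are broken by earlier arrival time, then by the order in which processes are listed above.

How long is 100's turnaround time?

16

Gantt: | 102 0-3 | 101 3-8 | 100 8-16 |
Completion: 100=16  101=8  102=3
Turnaround(100) = completion − arrival = 16 − 0 = 16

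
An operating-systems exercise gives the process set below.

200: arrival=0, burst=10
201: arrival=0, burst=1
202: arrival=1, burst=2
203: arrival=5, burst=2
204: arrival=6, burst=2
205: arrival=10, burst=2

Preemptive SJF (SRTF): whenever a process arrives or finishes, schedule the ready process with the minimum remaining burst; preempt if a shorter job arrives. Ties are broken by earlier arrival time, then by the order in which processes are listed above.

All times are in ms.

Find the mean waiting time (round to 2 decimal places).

1.67

Timeline: | 201 0-1 | 202 1-3 | 200 3-5 | 203 5-7 | 204 7-9 | 200 9-10 | 205 10-12 | 200 12-19 |
Completion: 200=19  201=1  202=3  203=7  204=9  205=12
Waiting times: 200=9, 201=0, 202=0, 203=0, 204=1, 205=0
Average waiting = (9+0+0+0+1+0) / 6 = 10/6 = 1.67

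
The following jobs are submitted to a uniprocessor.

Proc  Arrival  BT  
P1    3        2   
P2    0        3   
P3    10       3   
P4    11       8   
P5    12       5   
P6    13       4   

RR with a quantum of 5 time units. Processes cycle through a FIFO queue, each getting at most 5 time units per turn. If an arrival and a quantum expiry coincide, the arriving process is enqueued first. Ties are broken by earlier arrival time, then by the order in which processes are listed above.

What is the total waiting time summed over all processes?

27

Gantt: | P2 0-3 | P1 3-5 | idle 5-10 | P3 10-13 | P4 13-18 | P5 18-23 | P6 23-27 | P4 27-30 |
Completion: P1=5  P2=3  P3=13  P4=30  P5=23  P6=27
Turnaround (C−A): P1=2  P2=3  P3=3  P4=19  P5=11  P6=14
Waiting = turnaround − burst: P1=0, P2=0, P3=0, P4=11, P5=6, P6=10
Total waiting = 0 + 0 + 0 + 11 + 6 + 10 = 27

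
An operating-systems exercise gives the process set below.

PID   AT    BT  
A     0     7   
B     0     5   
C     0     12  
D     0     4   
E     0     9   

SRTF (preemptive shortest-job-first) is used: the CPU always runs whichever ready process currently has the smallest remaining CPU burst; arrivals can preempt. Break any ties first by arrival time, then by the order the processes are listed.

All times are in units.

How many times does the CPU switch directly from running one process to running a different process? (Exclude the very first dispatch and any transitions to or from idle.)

Schedule: | D 0-4 | B 4-9 | A 9-16 | E 16-25 | C 25-37 |
Completion: A=16  B=9  C=37  D=4  E=25
Turnaround (C−A): A=16  B=9  C=37  D=4  E=25

4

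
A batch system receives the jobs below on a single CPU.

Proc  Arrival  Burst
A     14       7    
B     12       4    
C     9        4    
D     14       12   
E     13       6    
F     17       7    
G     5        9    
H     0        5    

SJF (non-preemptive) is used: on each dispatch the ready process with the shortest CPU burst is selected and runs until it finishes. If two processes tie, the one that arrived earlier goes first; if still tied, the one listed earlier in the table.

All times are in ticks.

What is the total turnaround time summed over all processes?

Timeline: | H 0-5 | G 5-14 | C 14-18 | B 18-22 | E 22-28 | A 28-35 | F 35-42 | D 42-54 |
Completion: A=35  B=22  C=18  D=54  E=28  F=42  G=14  H=5
Turnaround (C−A): A=21  B=10  C=9  D=40  E=15  F=25  G=9  H=5
Turnaround = completion − arrival: A=21, B=10, C=9, D=40, E=15, F=25, G=9, H=5
Total turnaround = 21 + 10 + 9 + 40 + 15 + 25 + 9 + 5 = 134

134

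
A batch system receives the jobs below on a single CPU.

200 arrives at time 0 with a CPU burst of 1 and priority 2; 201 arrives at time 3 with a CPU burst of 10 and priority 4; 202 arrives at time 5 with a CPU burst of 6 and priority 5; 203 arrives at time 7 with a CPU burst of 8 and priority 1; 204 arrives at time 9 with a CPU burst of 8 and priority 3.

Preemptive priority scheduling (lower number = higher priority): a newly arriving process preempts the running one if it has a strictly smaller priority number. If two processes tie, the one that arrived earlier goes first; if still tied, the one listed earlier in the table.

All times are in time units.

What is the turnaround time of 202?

Schedule: | 200 0-1 | idle 1-3 | 201 3-7 | 203 7-15 | 204 15-23 | 201 23-29 | 202 29-35 |
Completion: 200=1  201=29  202=35  203=15  204=23
Turnaround(202) = completion − arrival = 35 − 5 = 30

30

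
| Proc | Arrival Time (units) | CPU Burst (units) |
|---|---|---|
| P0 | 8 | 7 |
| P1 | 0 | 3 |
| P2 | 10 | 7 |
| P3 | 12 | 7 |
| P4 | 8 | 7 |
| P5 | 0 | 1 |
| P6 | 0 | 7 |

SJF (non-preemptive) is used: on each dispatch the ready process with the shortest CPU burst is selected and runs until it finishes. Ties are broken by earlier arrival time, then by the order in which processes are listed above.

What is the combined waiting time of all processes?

Gantt: | P5 0-1 | P1 1-4 | P6 4-11 | P0 11-18 | P4 18-25 | P2 25-32 | P3 32-39 |
Completion: P0=18  P1=4  P2=32  P3=39  P4=25  P5=1  P6=11
Waiting = turnaround − burst: P0=3, P1=1, P2=15, P3=20, P4=10, P5=0, P6=4
Total waiting = 3 + 1 + 15 + 20 + 10 + 0 + 4 = 53

53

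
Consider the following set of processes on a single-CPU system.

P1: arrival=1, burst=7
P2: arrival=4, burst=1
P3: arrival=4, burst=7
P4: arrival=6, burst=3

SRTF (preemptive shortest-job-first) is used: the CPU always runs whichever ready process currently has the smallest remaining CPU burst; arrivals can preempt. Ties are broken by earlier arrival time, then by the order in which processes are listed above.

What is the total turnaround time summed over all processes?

Timeline: | idle 0-1 | P1 1-4 | P2 4-5 | P1 5-9 | P4 9-12 | P3 12-19 |
Completion: P1=9  P2=5  P3=19  P4=12
Turnaround (C−A): P1=8  P2=1  P3=15  P4=6
Turnaround = completion − arrival: P1=8, P2=1, P3=15, P4=6
Total turnaround = 8 + 1 + 15 + 6 = 30

30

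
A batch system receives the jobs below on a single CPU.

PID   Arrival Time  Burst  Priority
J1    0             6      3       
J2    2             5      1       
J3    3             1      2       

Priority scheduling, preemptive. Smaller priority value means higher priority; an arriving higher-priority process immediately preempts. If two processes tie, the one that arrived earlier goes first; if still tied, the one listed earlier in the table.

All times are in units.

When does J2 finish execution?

Schedule: | J1 0-2 | J2 2-7 | J3 7-8 | J1 8-12 |
Completion: J1=12  J2=7  J3=8

7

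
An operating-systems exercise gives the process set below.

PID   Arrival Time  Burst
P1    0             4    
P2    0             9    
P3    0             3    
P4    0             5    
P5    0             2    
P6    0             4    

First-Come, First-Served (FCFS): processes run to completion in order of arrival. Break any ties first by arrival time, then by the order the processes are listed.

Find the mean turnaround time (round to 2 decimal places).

17.33

Gantt: | P1 0-4 | P2 4-13 | P3 13-16 | P4 16-21 | P5 21-23 | P6 23-27 |
Completion: P1=4  P2=13  P3=16  P4=21  P5=23  P6=27
Turnaround times: P1=4, P2=13, P3=16, P4=21, P5=23, P6=27
Average turnaround = (4+13+16+21+23+27) / 6 = 104/6 = 17.33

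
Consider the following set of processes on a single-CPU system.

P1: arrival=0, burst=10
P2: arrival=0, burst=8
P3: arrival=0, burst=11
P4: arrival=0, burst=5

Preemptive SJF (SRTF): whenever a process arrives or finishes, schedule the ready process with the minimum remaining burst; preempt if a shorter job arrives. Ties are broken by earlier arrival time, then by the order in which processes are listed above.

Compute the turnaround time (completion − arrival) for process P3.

Gantt: | P4 0-5 | P2 5-13 | P1 13-23 | P3 23-34 |
Completion: P1=23  P2=13  P3=34  P4=5
Turnaround (C−A): P1=23  P2=13  P3=34  P4=5
Turnaround(P3) = completion − arrival = 34 − 0 = 34

34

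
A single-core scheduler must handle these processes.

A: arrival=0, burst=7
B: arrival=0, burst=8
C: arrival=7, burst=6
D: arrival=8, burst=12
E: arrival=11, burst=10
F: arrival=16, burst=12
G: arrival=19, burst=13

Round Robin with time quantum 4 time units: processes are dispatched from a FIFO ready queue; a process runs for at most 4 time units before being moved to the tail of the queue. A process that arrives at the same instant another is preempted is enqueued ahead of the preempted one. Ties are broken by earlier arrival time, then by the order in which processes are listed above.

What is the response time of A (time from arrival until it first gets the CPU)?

Timeline: | A 0-4 | B 4-8 | A 8-11 | C 11-15 | D 15-19 | B 19-23 | E 23-27 | C 27-29 | F 29-33 | G 33-37 | D 37-41 | E 41-45 | F 45-49 | G 49-53 | D 53-57 | E 57-59 | F 59-63 | G 63-68 |
Completion: A=11  B=23  C=29  D=57  E=59  F=63  G=68
Turnaround (C−A): A=11  B=23  C=22  D=49  E=48  F=47  G=49
Response(A) = first start − arrival = 0 − 0 = 0

0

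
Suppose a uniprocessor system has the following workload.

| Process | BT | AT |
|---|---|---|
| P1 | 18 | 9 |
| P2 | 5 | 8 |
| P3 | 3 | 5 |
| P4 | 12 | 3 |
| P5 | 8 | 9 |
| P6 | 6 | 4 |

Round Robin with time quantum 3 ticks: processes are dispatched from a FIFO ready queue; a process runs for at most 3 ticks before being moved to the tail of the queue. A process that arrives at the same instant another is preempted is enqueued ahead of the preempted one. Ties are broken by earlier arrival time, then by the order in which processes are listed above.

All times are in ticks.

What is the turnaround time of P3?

7

Timeline: | idle 0-3 | P4 3-6 | P6 6-9 | P3 9-12 | P4 12-15 | P2 15-18 | P1 18-21 | P5 21-24 | P6 24-27 | P4 27-30 | P2 30-32 | P1 32-35 | P5 35-38 | P4 38-41 | P1 41-44 | P5 44-46 | P1 46-55 |
Completion: P1=55  P2=32  P3=12  P4=41  P5=46  P6=27
Turnaround (C−A): P1=46  P2=24  P3=7  P4=38  P5=37  P6=23
Turnaround(P3) = completion − arrival = 12 − 5 = 7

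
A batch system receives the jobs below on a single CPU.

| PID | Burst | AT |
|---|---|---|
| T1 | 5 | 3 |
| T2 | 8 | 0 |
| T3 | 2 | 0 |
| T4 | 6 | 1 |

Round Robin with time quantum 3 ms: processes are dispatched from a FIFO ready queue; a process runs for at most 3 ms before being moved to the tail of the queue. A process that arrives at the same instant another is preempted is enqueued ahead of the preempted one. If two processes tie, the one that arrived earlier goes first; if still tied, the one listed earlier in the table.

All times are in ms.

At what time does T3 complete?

Timeline: | T2 0-3 | T3 3-5 | T4 5-8 | T1 8-11 | T2 11-14 | T4 14-17 | T1 17-19 | T2 19-21 |
Completion: T1=19  T2=21  T3=5  T4=17

5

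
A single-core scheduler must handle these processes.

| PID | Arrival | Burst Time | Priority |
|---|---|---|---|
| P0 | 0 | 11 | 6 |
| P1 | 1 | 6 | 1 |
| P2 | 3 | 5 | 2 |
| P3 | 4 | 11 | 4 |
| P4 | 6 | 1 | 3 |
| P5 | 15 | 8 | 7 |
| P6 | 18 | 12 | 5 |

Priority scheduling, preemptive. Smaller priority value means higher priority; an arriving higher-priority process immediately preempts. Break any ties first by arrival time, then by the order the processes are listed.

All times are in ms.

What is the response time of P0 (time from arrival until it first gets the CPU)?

0

Schedule: | P0 0-1 | P1 1-7 | P2 7-12 | P4 12-13 | P3 13-24 | P6 24-36 | P0 36-46 | P5 46-54 |
Completion: P0=46  P1=7  P2=12  P3=24  P4=13  P5=54  P6=36
Turnaround (C−A): P0=46  P1=6  P2=9  P3=20  P4=7  P5=39  P6=18
Response(P0) = first start − arrival = 0 − 0 = 0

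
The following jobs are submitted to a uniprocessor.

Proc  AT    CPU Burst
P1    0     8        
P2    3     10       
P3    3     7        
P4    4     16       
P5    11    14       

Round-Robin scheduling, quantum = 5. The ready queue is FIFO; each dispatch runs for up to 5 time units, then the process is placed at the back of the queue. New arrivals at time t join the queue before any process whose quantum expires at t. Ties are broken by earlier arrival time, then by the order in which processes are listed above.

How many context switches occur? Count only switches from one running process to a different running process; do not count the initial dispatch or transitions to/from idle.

Schedule: | P1 0-5 | P2 5-10 | P3 10-15 | P4 15-20 | P1 20-23 | P2 23-28 | P5 28-33 | P3 33-35 | P4 35-40 | P5 40-45 | P4 45-50 | P5 50-54 | P4 54-55 |
Completion: P1=23  P2=28  P3=35  P4=55  P5=54
Turnaround (C−A): P1=23  P2=25  P3=32  P4=51  P5=43

12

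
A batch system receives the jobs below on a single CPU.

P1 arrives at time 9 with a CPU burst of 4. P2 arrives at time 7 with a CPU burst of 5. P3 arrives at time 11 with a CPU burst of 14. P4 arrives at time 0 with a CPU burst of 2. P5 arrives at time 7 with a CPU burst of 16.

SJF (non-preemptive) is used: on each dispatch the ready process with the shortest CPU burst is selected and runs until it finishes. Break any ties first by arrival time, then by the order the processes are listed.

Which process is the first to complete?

P4

Gantt: | P4 0-2 | idle 2-7 | P2 7-12 | P1 12-16 | P3 16-30 | P5 30-46 |
Completion: P1=16  P2=12  P3=30  P4=2  P5=46
Turnaround (C−A): P1=7  P2=5  P3=19  P4=2  P5=39
Finish order: P4 → P2 → P1 → P3 → P5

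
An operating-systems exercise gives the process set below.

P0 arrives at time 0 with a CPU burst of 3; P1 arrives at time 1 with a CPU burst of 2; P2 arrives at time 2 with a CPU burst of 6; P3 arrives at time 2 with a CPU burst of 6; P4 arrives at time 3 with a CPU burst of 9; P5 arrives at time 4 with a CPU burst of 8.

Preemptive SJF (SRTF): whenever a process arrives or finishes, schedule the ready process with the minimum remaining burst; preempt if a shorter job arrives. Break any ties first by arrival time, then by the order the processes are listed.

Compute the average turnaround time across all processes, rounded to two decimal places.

13.83

Timeline: | P0 0-3 | P1 3-5 | P2 5-11 | P3 11-17 | P5 17-25 | P4 25-34 |
Completion: P0=3  P1=5  P2=11  P3=17  P4=34  P5=25
Turnaround (C−A): P0=3  P1=4  P2=9  P3=15  P4=31  P5=21
Turnaround times: P0=3, P1=4, P2=9, P3=15, P4=31, P5=21
Average turnaround = (3+4+9+15+31+21) / 6 = 83/6 = 13.83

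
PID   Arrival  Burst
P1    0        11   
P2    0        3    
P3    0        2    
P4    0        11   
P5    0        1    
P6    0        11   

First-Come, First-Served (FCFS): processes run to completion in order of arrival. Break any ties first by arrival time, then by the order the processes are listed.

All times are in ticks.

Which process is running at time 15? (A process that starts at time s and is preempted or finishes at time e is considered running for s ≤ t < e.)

Schedule: | P1 0-11 | P2 11-14 | P3 14-16 | P4 16-27 | P5 27-28 | P6 28-39 |
Completion: P1=11  P2=14  P3=16  P4=27  P5=28  P6=39
Turnaround (C−A): P1=11  P2=14  P3=16  P4=27  P5=28  P6=39

P3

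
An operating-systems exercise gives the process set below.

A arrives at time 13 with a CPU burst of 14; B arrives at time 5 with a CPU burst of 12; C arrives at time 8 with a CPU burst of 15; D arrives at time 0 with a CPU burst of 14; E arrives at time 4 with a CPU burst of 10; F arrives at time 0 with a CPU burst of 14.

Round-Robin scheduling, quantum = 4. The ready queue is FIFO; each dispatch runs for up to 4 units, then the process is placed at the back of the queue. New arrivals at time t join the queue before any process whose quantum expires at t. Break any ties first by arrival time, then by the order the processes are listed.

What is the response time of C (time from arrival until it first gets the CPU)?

12

Gantt: | D 0-4 | F 4-8 | E 8-12 | D 12-16 | B 16-20 | C 20-24 | F 24-28 | E 28-32 | A 32-36 | D 36-40 | B 40-44 | C 44-48 | F 48-52 | E 52-54 | A 54-58 | D 58-60 | B 60-64 | C 64-68 | F 68-70 | A 70-74 | C 74-77 | A 77-79 |
Completion: A=79  B=64  C=77  D=60  E=54  F=70
Response(C) = first start − arrival = 20 − 8 = 12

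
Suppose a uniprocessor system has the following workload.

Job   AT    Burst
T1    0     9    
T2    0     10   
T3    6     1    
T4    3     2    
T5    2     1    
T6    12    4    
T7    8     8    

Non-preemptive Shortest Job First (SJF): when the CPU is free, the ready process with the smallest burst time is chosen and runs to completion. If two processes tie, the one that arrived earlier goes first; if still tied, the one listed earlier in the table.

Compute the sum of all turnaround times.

89

Gantt: | T1 0-9 | T5 9-10 | T3 10-11 | T4 11-13 | T6 13-17 | T7 17-25 | T2 25-35 |
Completion: T1=9  T2=35  T3=11  T4=13  T5=10  T6=17  T7=25
Turnaround (C−A): T1=9  T2=35  T3=5  T4=10  T5=8  T6=5  T7=17
Turnaround = completion − arrival: T1=9, T2=35, T3=5, T4=10, T5=8, T6=5, T7=17
Total turnaround = 9 + 35 + 5 + 10 + 8 + 5 + 17 = 89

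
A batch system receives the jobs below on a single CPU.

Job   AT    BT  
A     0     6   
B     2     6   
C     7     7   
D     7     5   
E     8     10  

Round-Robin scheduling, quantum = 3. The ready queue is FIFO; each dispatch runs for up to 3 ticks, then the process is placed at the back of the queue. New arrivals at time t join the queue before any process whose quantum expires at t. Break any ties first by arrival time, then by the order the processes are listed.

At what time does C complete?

Schedule: | A 0-3 | B 3-6 | A 6-9 | B 9-12 | C 12-15 | D 15-18 | E 18-21 | C 21-24 | D 24-26 | E 26-29 | C 29-30 | E 30-34 |
Completion: A=9  B=12  C=30  D=26  E=34
Turnaround (C−A): A=9  B=10  C=23  D=19  E=26

30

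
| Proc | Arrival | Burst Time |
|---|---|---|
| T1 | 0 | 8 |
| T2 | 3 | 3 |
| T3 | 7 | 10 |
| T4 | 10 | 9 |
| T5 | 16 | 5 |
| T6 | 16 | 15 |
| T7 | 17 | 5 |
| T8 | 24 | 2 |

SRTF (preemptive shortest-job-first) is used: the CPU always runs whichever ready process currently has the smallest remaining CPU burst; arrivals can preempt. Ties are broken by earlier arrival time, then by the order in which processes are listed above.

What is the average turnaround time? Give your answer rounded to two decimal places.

15.88

Timeline: | T1 0-3 | T2 3-6 | T1 6-11 | T4 11-20 | T5 20-25 | T8 25-27 | T7 27-32 | T3 32-42 | T6 42-57 |
Completion: T1=11  T2=6  T3=42  T4=20  T5=25  T6=57  T7=32  T8=27
Turnaround (C−A): T1=11  T2=3  T3=35  T4=10  T5=9  T6=41  T7=15  T8=3
Turnaround times: T1=11, T2=3, T3=35, T4=10, T5=9, T6=41, T7=15, T8=3
Average turnaround = (11+3+35+10+9+41+15+3) / 8 = 127/8 = 15.88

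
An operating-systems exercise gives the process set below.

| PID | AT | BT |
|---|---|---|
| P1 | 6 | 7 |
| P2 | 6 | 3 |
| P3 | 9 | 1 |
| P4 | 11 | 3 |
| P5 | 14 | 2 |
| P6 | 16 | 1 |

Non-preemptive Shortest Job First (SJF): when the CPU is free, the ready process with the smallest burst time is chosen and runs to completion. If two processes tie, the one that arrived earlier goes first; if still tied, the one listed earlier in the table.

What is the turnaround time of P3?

Gantt: | idle 0-6 | P2 6-9 | P3 9-10 | P1 10-17 | P6 17-18 | P5 18-20 | P4 20-23 |
Completion: P1=17  P2=9  P3=10  P4=23  P5=20  P6=18
Turnaround (C−A): P1=11  P2=3  P3=1  P4=12  P5=6  P6=2
Turnaround(P3) = completion − arrival = 10 − 9 = 1

1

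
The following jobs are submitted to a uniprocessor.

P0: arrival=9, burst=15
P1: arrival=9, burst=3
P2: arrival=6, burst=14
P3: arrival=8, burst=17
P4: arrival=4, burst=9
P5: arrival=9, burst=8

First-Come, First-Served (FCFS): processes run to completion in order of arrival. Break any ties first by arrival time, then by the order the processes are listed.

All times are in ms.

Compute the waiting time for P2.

7

Schedule: | idle 0-4 | P4 4-13 | P2 13-27 | P3 27-44 | P0 44-59 | P1 59-62 | P5 62-70 |
Completion: P0=59  P1=62  P2=27  P3=44  P4=13  P5=70
Turnaround (C−A): P0=50  P1=53  P2=21  P3=36  P4=9  P5=61
Waiting(P2) = turnaround − burst = 21 − 14 = 7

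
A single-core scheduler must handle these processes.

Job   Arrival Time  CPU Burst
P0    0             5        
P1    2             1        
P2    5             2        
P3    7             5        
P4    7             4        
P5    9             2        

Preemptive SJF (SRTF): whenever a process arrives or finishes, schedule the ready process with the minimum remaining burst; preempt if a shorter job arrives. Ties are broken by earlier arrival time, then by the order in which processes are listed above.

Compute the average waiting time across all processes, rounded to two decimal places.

Gantt: | P0 0-2 | P1 2-3 | P0 3-6 | P2 6-8 | P4 8-9 | P5 9-11 | P4 11-14 | P3 14-19 |
Completion: P0=6  P1=3  P2=8  P3=19  P4=14  P5=11
Turnaround (C−A): P0=6  P1=1  P2=3  P3=12  P4=7  P5=2
Waiting times: P0=1, P1=0, P2=1, P3=7, P4=3, P5=0
Average waiting = (1+0+1+7+3+0) / 6 = 12/6 = 2.00

2.00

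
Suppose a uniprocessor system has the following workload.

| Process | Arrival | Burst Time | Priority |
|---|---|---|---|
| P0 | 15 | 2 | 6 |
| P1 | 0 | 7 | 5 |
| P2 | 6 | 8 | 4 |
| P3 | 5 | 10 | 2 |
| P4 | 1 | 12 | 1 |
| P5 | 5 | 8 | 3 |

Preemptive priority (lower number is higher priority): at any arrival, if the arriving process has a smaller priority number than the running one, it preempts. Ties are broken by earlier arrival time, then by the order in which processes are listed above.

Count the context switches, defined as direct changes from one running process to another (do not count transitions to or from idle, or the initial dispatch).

6

Timeline: | P1 0-1 | P4 1-13 | P3 13-23 | P5 23-31 | P2 31-39 | P1 39-45 | P0 45-47 |
Completion: P0=47  P1=45  P2=39  P3=23  P4=13  P5=31
Turnaround (C−A): P0=32  P1=45  P2=33  P3=18  P4=12  P5=26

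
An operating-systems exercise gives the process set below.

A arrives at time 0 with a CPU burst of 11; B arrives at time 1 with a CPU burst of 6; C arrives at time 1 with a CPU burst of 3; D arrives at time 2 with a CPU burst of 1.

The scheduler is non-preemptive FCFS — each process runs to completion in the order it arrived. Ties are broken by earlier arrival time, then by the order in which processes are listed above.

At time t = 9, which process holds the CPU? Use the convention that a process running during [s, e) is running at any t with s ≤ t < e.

A

Gantt: | A 0-11 | B 11-17 | C 17-20 | D 20-21 |
Completion: A=11  B=17  C=20  D=21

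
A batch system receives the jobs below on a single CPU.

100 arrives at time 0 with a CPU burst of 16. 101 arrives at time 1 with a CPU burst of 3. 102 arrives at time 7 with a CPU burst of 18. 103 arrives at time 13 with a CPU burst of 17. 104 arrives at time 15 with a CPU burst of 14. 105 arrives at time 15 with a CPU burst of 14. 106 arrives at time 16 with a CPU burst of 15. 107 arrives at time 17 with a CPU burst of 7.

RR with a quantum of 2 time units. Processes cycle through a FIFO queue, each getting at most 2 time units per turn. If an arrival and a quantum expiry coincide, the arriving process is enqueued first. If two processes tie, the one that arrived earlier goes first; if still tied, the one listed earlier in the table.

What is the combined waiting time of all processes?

Timeline: | 100 0-2 | 101 2-4 | 100 4-6 | 101 6-7 | 100 7-9 | 102 9-11 | 100 11-13 | 102 13-15 | 103 15-17 | 100 17-19 | 104 19-21 | 105 21-23 | 102 23-25 | 106 25-27 | 107 27-29 | 103 29-31 | 100 31-33 | 104 33-35 | 105 35-37 | 102 37-39 | 106 39-41 | 107 41-43 | 103 43-45 | 100 45-47 | 104 47-49 | 105 49-51 | 102 51-53 | 106 53-55 | 107 55-57 | 103 57-59 | 100 59-61 | 104 61-63 | 105 63-65 | 102 65-67 | 106 67-69 | 107 69-70 | 103 70-72 | 104 72-74 | 105 74-76 | 102 76-78 | 106 78-80 | 103 80-82 | 104 82-84 | 105 84-86 | 102 86-88 | 106 88-90 | 103 90-92 | 104 92-94 | 105 94-96 | 102 96-98 | 106 98-100 | 103 100-102 | 106 102-103 | 103 103-104 |
Completion: 100=61  101=7  102=98  103=104  104=94  105=96  106=103  107=70
Waiting = turnaround − burst: 100=45, 101=3, 102=73, 103=74, 104=65, 105=67, 106=72, 107=46
Total waiting = 45 + 3 + 73 + 74 + 65 + 67 + 72 + 46 = 445

445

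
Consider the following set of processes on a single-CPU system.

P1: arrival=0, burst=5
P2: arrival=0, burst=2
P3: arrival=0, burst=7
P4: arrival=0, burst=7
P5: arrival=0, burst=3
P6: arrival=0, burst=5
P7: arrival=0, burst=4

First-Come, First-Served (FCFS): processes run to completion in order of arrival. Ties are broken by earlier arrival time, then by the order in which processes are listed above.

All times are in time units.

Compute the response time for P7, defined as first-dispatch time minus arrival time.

29

Schedule: | P1 0-5 | P2 5-7 | P3 7-14 | P4 14-21 | P5 21-24 | P6 24-29 | P7 29-33 |
Completion: P1=5  P2=7  P3=14  P4=21  P5=24  P6=29  P7=33
Response(P7) = first start − arrival = 29 − 0 = 29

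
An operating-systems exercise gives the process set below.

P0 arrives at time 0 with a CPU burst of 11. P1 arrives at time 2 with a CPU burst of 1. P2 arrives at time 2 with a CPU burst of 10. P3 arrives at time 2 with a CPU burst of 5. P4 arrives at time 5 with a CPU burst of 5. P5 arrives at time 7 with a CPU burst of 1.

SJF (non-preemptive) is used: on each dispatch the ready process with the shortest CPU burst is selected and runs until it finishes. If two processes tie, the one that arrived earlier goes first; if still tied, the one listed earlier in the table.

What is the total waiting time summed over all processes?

59

Timeline: | P0 0-11 | P1 11-12 | P5 12-13 | P3 13-18 | P4 18-23 | P2 23-33 |
Completion: P0=11  P1=12  P2=33  P3=18  P4=23  P5=13
Turnaround (C−A): P0=11  P1=10  P2=31  P3=16  P4=18  P5=6
Waiting = turnaround − burst: P0=0, P1=9, P2=21, P3=11, P4=13, P5=5
Total waiting = 0 + 9 + 21 + 11 + 13 + 5 = 59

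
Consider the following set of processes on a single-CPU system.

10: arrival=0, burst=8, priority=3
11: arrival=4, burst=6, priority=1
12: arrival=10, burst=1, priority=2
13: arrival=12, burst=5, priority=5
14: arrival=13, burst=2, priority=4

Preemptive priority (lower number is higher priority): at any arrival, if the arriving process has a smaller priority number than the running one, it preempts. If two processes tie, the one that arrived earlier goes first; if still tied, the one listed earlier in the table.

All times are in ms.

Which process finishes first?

11

Schedule: | 10 0-4 | 11 4-10 | 12 10-11 | 10 11-15 | 14 15-17 | 13 17-22 |
Completion: 10=15  11=10  12=11  13=22  14=17
Finish order: 11 → 12 → 10 → 14 → 13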